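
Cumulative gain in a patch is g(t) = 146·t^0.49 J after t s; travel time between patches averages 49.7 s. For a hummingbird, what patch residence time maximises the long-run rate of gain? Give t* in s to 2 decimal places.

47.75 s

By the marginal value theorem, leave when the instantaneous gain rate g'(t) equals the habitat-wide average g(t)/(T + t).
g'(t) = 0.49·146·t^-0.51. Setting 0.49·146·t^-0.51 = 146·t^0.49/(49.7+t) gives 0.49(49.7+t) = t, so 0.51·t = 0.49×49.7.
t* = 0.49×49.7/0.51 = 47.75 s.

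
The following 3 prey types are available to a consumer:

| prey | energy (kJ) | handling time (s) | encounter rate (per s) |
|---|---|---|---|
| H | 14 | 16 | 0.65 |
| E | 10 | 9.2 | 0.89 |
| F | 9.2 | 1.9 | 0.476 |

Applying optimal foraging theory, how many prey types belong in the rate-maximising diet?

1

Profitabilities (E/h, kJ/s): F 4.84, E 1.09, H 0.875. Add prey in this order while the next type's profitability exceeds the intake rate on those already taken.
Rate on top 1: 2.3. E: 1.09 < 2.3 → exclude; stop.
Optimal diet: F — 1 of 3 types.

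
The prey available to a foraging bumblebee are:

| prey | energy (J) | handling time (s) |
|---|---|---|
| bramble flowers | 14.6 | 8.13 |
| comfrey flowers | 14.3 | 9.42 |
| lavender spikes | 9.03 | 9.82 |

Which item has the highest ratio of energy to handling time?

Profitability E/h (J/s): bramble flowers = 14.6/8.13 = 1.8, comfrey flowers = 14.3/9.42 = 1.52, lavender spikes = 9.03/9.82 = 0.92.
Ranked: bramble flowers > comfrey flowers > lavender spikes.

bramble flowers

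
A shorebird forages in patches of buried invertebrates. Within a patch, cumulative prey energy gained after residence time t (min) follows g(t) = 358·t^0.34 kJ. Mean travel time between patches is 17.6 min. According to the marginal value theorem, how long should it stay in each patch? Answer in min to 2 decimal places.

9.07 min

Maximise g(t)/(T+t): set derivative to zero → g'(t)(T+t) = g(t).
g'(t) = 0.34·358·t^-0.66. Setting 0.34·358·t^-0.66 = 358·t^0.34/(17.6+t) gives 0.34(17.6+t) = t, so 0.66·t = 0.34×17.6.
t* = 0.34×17.6/0.66 = 9.067 min.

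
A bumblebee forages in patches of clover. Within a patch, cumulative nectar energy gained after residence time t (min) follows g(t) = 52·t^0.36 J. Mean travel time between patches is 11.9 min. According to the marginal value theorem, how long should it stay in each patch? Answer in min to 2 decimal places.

6.69 min

By the marginal value theorem, leave when the instantaneous gain rate g'(t) equals the habitat-wide average g(t)/(T + t).
g'(t) = 0.36·52·t^-0.64. Setting 0.36·52·t^-0.64 = 52·t^0.36/(11.9+t) gives 0.36(11.9+t) = t, so 0.64·t = 0.36×11.9.
t* = 0.36×11.9/0.64 = 6.694 min.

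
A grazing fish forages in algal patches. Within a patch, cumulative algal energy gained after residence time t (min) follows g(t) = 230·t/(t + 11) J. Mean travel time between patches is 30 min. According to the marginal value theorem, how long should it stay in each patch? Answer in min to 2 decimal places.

Optimal t* satisfies g'(t*) = g(t*)/(T + t*).
g'(t) = 230·11/(t + 11)². Setting 230·11/(t+11)² = 230t/[(t+11)(30+t)] gives 11(30+t) = t(t+11), so t² = 11×30 = 330.
t* = √330 = 18.17 min.

18.17 min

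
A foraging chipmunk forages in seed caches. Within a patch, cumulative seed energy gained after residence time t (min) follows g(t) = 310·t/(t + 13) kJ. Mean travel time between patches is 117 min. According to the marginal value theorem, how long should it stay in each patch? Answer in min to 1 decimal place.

39.0 min

By the marginal value theorem, leave when the instantaneous gain rate g'(t) equals the habitat-wide average g(t)/(T + t).
g'(t) = 310·13/(t + 13)². Setting 310·13/(t+13)² = 310t/[(t+13)(117+t)] gives 13(117+t) = t(t+13), so t² = 13×117 = 1521.
t* = √1521 = 39 min.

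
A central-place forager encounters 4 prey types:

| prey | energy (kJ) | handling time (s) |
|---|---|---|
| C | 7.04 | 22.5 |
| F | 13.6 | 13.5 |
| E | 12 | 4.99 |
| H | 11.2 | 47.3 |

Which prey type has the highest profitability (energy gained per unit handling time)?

E

Profitability E/h (kJ/s): C = 7.04/22.5 = 0.313, F = 13.6/13.5 = 1.01, E = 12/4.99 = 2.4, H = 11.2/47.3 = 0.237.
Ranked: E > F > C > H.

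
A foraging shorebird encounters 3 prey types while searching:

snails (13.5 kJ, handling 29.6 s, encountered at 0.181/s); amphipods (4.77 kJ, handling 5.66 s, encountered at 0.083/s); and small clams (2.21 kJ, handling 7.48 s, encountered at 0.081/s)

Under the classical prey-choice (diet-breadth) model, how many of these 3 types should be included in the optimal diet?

2

Profitabilities (E/h, kJ/s): amphipods 0.843, snails 0.456, small clams 0.295. Add prey in this order while the next type's profitability exceeds the intake rate on those already taken.
Rate on top 1: 0.2694. snails: 0.456 > 0.2694 → include.
Rate on top 2: 0.4159. small clams: 0.295 < 0.4159 → exclude; stop.
Optimal diet: amphipods, snails — 2 of 3 types.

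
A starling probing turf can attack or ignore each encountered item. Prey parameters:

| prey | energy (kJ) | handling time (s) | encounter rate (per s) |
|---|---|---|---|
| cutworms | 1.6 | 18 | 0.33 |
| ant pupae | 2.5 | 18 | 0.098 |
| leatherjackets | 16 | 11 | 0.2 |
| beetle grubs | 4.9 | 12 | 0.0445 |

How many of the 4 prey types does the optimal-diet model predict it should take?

Rank by E/h (kJ/s): leatherjackets 1.45, beetle grubs 0.408, ant pupae 0.139, cutworms 0.0889. Include each in turn until the next type's E/h falls below the running intake rate.
Rate on top 1: 1. beetle grubs: 0.408 < 1 → exclude; stop.
Optimal diet: leatherjackets — 1 of 4 types.

1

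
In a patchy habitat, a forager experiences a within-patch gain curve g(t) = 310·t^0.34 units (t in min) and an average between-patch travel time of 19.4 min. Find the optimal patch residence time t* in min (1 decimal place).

10.0 min

Maximise g(t)/(T+t): set derivative to zero → g'(t)(T+t) = g(t).
g'(t) = 0.34·310·t^-0.66. Setting 0.34·310·t^-0.66 = 310·t^0.34/(19.4+t) gives 0.34(19.4+t) = t, so 0.66·t = 0.34×19.4.
t* = 0.34×19.4/0.66 = 9.994 min.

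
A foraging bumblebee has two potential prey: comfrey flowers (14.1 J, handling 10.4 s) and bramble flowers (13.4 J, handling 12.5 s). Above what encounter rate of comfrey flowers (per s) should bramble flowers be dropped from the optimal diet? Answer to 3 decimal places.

At the threshold, the rate on comfrey flowers alone equals the profitability of bramble flowers: λ·14.1/(1 + λ·10.4) = 13.4/12.5 = 1.072.
Rearranging, λ(14.1 − 1.072×10.4) = 1.072, so λ = 1.072/2.951 = 0.3632 per s.

0.363 per s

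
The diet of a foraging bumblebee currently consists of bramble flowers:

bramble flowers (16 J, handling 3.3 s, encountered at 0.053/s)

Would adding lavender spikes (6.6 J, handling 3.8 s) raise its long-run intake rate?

Intake rate on the current diet: R = (0.053×16) / (1 + 0.053×3.3) = 0.848/1.175 = 0.7218 J/s.
Profitability of lavender spikes: 6.6/3.8 = 1.737 J/s.
1.737 > 0.7218, so adding lavender spikes raises the average — include it.

Yes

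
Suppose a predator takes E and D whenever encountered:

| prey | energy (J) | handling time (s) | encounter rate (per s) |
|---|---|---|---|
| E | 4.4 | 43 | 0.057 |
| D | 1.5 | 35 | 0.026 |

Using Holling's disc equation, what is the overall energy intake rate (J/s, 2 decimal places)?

0.07 J/s

R = Σλ_iE_i / (1 + Σλ_ih_i)
Numerator: 0.057×4.4 + 0.026×1.5 = 0.2898
Denominator: 1 + 0.057×43 + 0.026×35 = 4.361
R = 0.2898/4.361 = 0.06645 J/s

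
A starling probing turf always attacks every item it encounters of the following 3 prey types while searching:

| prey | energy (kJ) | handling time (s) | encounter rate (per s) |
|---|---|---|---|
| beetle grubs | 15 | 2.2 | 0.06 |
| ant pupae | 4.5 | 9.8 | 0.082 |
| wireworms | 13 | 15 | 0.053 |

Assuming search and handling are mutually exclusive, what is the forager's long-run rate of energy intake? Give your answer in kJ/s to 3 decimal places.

0.717 kJ/s

R = (0.06×15 + 0.082×4.5 + 0.053×13) / (1 + 0.06×2.2 + 0.082×9.8 + 0.053×15) = 1.958/2.731 = 0.7171 kJ/s.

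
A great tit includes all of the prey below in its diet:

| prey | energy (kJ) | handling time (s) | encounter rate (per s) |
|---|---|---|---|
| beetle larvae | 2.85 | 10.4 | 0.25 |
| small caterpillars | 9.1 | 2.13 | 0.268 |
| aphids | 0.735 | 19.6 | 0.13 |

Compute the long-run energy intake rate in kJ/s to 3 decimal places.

R = (0.25×2.85 + 0.268×9.1 + 0.13×0.735) / (1 + 0.25×10.4 + 0.268×2.13 + 0.13×19.6) = 3.247/6.719 = 0.4832 kJ/s.

0.483 kJ/s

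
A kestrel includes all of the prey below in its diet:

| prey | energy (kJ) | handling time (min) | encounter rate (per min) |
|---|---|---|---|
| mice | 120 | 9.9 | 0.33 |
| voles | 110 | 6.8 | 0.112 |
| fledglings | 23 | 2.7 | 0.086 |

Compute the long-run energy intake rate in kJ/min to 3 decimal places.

R = (0.33×120 + 0.112×110 + 0.086×23) / (1 + 0.33×9.9 + 0.112×6.8 + 0.086×2.7) = 53.9/5.261 = 10.25 kJ/min.

10.245 kJ/min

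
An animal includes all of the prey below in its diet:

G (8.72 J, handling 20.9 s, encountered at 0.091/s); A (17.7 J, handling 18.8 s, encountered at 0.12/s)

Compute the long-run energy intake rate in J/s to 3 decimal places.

0.566 J/s

R = Σλ_iE_i / (1 + Σλ_ih_i)
Numerator: 0.091×8.72 + 0.12×17.7 = 2.918
Denominator: 1 + 0.091×20.9 + 0.12×18.8 = 5.158
R = 2.918/5.158 = 0.5656 J/s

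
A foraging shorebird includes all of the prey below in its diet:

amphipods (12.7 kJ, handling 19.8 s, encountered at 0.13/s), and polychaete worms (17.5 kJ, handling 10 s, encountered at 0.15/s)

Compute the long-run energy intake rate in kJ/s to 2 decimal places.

0.84 kJ/s

Energy encountered per unit search time: 0.13×12.7 + 0.15×17.5 = 4.276 kJ/s.
Handling time per unit search time: 0.13×19.8 + 0.15×10 = 4.074.
Rate = 4.276/(1 + 4.074) = 0.8427 kJ/s.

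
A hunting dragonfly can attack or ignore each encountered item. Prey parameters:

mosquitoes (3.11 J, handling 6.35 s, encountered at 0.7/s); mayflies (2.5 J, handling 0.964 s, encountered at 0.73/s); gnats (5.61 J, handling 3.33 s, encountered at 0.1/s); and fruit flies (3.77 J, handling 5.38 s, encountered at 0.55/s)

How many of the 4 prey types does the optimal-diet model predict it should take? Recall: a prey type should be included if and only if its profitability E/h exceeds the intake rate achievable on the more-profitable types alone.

Rank by E/h (J/s): mayflies 2.59, gnats 1.68, fruit flies 0.701, mosquitoes 0.49. Include each in turn until the next type's E/h falls below the running intake rate.
Rate on top 1: 1.071. gnats: 1.68 > 1.071 → include.
Rate on top 2: 1.171. fruit flies: 0.701 < 1.171 → exclude; stop.
Optimal diet: mayflies, gnats — 2 of 4 types.

2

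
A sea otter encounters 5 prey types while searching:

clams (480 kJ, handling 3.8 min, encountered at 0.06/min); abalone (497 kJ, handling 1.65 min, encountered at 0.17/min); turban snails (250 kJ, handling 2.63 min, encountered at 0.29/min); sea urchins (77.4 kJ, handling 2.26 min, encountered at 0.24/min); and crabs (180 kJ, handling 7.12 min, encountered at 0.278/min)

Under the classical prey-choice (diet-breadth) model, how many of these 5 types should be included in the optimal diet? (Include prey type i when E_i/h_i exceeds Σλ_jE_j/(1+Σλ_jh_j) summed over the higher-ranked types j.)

E/h in descending order: abalone 301, clams 126, turban snails 95.1, sea urchins 34.2, crabs 25.3 kJ/min. The optimal diet is the largest prefix of this list for which every included type satisfies E_i/h_i > R on the types above it.
Rate on top 1: 65.98. clams: 126 > 65.98 → include.
Rate on top 2: 75.1. turban snails: 95.1 > 75.1 → include.
Rate on top 3: 81.8. sea urchins: 34.2 < 81.8 → exclude; stop.
Optimal diet: abalone, clams, turban snails — 3 of 5 types.

3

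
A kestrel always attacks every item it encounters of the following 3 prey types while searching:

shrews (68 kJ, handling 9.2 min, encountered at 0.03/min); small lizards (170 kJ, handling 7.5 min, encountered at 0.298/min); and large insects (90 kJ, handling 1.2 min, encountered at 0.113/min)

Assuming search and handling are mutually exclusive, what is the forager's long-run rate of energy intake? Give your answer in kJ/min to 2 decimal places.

17.24 kJ/min

Energy encountered per unit search time: 0.03×68 + 0.298×170 + 0.113×90 = 62.87 kJ/min.
Handling time per unit search time: 0.03×9.2 + 0.298×7.5 + 0.113×1.2 = 2.647.
Rate = 62.87/(1 + 2.647) = 17.24 kJ/min.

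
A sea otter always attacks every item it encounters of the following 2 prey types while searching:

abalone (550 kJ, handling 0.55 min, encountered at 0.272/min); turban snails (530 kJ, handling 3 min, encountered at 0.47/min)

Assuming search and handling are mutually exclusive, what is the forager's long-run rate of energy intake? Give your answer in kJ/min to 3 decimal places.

R = Σλ_iE_i / (1 + Σλ_ih_i)
Numerator: 0.272×550 + 0.47×530 = 398.7
Denominator: 1 + 0.272×0.55 + 0.47×3 = 2.56
R = 398.7/2.56 = 155.8 kJ/min

155.767 kJ/min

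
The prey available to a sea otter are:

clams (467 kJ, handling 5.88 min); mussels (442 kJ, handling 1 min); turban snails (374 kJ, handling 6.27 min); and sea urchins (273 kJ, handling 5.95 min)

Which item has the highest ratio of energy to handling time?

mussels

In descending order of E/h:
mussels: 442/1 = 442 kJ/min
clams: 467/5.88 = 79.4 kJ/min
turban snails: 374/6.27 = 59.6 kJ/min
sea urchins: 273/5.95 = 45.9 kJ/min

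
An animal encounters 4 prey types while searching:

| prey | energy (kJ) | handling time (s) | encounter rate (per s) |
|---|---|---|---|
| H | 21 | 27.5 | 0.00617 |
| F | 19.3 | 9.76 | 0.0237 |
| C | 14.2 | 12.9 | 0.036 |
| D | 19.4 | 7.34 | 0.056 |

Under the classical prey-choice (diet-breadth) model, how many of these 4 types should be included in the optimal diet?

Profitabilities (E/h, kJ/s): D 2.64, F 1.98, C 1.1, H 0.764. Add prey in this order while the next type's profitability exceeds the intake rate on those already taken.
Rate on top 1: 0.7699. F: 1.98 > 0.7699 → include.
Rate on top 2: 0.94. C: 1.1 > 0.94 → include.
Rate on top 3: 0.9754. H: 0.764 < 0.9754 → exclude; stop.
Optimal diet: D, F, C — 3 of 4 types.

3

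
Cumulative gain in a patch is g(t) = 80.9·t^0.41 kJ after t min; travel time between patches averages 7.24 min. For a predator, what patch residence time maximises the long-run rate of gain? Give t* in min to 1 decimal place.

Optimal t* satisfies g'(t*) = g(t*)/(T + t*).
g'(t) = 0.41·80.9·t^-0.59. Setting 0.41·80.9·t^-0.59 = 80.9·t^0.41/(7.24+t) gives 0.41(7.24+t) = t, so 0.59·t = 0.41×7.24.
t* = 0.41×7.24/0.59 = 5.031 min.

5.0 min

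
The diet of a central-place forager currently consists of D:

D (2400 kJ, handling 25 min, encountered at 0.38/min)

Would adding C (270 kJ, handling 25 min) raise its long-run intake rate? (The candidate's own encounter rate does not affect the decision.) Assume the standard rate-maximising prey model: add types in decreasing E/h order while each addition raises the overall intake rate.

Current rate: (0.38×2400)/(1 + 0.38×25) = 86.86 kJ/min.
C: E/h = 270/25 = 10.8 kJ/min.
10.8 < 86.86, so adding C would lower the average — exclude it.

No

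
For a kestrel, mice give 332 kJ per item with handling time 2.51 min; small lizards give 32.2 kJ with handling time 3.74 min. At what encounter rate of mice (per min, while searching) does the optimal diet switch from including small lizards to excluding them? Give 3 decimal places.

Drop small lizards once their profitability E₂/h₂ falls below the rate achievable on mice alone: E₂/h₂ = λE₁/(1 + λh₁).
Solve for λ: λE₁h₂ = E₂(1 + λh₁) → λ(E₁h₂ − E₂h₁) = E₂ → λ = E₂/(E₁h₂ − E₂h₁).
λ = 32.2/(332×3.74 − 32.2×2.51) = 32.2/1161 = 0.02774 per min.

0.028 per min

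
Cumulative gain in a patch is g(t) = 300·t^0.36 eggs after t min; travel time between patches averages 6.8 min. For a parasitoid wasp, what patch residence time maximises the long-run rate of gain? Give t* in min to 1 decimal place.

By the marginal value theorem, leave when the instantaneous gain rate g'(t) equals the habitat-wide average g(t)/(T + t).
g'(t) = 0.36·300·t^-0.64. Setting 0.36·300·t^-0.64 = 300·t^0.36/(6.8+t) gives 0.36(6.8+t) = t, so 0.64·t = 0.36×6.8.
t* = 0.36×6.8/0.64 = 3.825 min.

3.8 min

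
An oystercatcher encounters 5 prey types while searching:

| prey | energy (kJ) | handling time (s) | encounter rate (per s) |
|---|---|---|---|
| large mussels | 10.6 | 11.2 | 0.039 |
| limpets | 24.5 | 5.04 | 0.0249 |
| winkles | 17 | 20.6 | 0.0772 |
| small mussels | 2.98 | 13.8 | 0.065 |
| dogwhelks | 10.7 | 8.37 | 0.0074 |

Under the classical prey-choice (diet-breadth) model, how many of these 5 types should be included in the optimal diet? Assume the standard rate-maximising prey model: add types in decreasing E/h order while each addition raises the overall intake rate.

E/h in descending order: limpets 4.86, dogwhelks 1.28, large mussels 0.946, winkles 0.825, small mussels 0.216 kJ/s. The optimal diet is the largest prefix of this list for which every included type satisfies E_i/h_i > R on the types above it.
Rate on top 1: 0.542. dogwhelks: 1.28 > 0.542 → include.
Rate on top 2: 0.5804. large mussels: 0.946 > 0.5804 → include.
Rate on top 3: 0.6789. winkles: 0.825 > 0.6789 → include.
Rate on top 4: 0.7513. small mussels: 0.216 < 0.7513 → exclude; stop.
Optimal diet: limpets, dogwhelks, large mussels, winkles — 4 of 5 types.

4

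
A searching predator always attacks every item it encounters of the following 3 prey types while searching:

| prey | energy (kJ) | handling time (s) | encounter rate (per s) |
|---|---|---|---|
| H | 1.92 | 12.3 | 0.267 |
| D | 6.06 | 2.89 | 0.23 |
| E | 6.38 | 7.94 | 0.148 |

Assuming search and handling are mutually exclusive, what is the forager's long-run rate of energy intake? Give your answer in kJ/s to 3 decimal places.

0.465 kJ/s

R = (0.267×1.92 + 0.23×6.06 + 0.148×6.38) / (1 + 0.267×12.3 + 0.23×2.89 + 0.148×7.94) = 2.851/6.124 = 0.4655 kJ/s.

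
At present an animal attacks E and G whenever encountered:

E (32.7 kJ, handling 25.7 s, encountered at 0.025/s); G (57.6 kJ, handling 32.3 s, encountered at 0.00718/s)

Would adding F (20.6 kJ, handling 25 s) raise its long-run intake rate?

Yes

Current rate: (0.025×32.7 + 0.00718×57.6)/(1 + 0.025×25.7 + 0.00718×32.3) = 0.6568 kJ/s.
Profitability of F: 20.6/25 = 0.824 kJ/s.
0.824 > 0.6568, so adding F raises the average — include it.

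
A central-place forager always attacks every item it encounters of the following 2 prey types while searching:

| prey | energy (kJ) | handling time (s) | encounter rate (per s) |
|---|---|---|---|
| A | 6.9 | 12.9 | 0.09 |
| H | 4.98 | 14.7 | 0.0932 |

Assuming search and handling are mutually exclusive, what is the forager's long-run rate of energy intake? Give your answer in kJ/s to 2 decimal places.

0.31 kJ/s

Energy encountered per unit search time: 0.09×6.9 + 0.0932×4.98 = 1.085 kJ/s.
Handling time per unit search time: 0.09×12.9 + 0.0932×14.7 = 2.531.
Rate = 1.085/(1 + 2.531) = 0.3073 kJ/s.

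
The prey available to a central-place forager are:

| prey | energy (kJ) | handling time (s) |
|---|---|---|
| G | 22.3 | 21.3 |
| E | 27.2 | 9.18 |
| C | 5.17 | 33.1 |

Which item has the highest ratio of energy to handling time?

In descending order of E/h:
E: 27.2/9.18 = 2.96 kJ/s
G: 22.3/21.3 = 1.05 kJ/s
C: 5.17/33.1 = 0.156 kJ/s

E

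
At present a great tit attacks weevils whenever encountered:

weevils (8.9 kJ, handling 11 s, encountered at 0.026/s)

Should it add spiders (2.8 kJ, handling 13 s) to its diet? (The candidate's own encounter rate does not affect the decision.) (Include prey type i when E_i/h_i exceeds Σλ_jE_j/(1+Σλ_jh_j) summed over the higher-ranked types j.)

Yes

Current rate: (0.026×8.9)/(1 + 0.026×11) = 0.1799 kJ/s.
Profitability of spiders: 2.8/13 = 0.2154 kJ/s.
0.2154 > 0.1799, so adding spiders raises the average — include it.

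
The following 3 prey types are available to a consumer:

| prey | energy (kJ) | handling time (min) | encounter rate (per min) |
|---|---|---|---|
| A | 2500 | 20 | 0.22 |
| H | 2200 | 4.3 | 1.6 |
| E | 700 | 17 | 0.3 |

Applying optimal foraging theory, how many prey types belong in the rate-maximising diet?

1

Rank by E/h (kJ/min): H 512, A 125, E 41.2. Include each in turn until the next type's E/h falls below the running intake rate.
Rate on top 1: 446.7. A: 125 < 446.7 → exclude; stop.
Optimal diet: H — 1 of 3 types.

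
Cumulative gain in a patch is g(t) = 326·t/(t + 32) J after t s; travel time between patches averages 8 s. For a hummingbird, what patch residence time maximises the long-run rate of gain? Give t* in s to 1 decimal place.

Optimal t* satisfies g'(t*) = g(t*)/(T + t*).
g'(t) = 326·32/(t + 32)². Setting 326·32/(t+32)² = 326t/[(t+32)(8+t)] gives 32(8+t) = t(t+32), so t² = 32×8 = 256.
t* = √256 = 16 s.

16.0 s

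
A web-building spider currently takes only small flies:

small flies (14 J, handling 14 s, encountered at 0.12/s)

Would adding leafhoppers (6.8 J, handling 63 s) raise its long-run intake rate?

No

On small flies alone, R = ΣλE/(1+Σλh) = 1.68/2.68 = 0.6269 J/s.
Profitability of leafhoppers: 6.8/63 = 0.1079 J/s.
Since 0.1079 < R, time spent handling leafhoppers is better spent searching.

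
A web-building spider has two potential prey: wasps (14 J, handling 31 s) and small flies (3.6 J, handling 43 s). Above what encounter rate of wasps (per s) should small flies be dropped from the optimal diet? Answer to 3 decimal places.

0.007 per s

Drop small flies once their profitability E₂/h₂ falls below the rate achievable on wasps alone: E₂/h₂ = λE₁/(1 + λh₁).
Solve for λ: λE₁h₂ = E₂(1 + λh₁) → λ(E₁h₂ − E₂h₁) = E₂ → λ = E₂/(E₁h₂ − E₂h₁).
λ = 3.6/(14×43 − 3.6×31) = 3.6/490.4 = 0.007341 per s.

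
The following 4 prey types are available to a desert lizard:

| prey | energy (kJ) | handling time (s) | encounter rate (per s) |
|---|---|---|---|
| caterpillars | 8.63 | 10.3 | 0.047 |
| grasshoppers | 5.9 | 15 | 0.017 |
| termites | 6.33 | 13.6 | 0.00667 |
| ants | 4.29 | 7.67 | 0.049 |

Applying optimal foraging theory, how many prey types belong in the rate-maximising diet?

4

Rank by E/h (kJ/s): caterpillars 0.838, ants 0.559, termites 0.465, grasshoppers 0.393. Include each in turn until the next type's E/h falls below the running intake rate.
Rate on top 1: 0.2733. ants: 0.559 > 0.2733 → include.
Rate on top 2: 0.3311. termites: 0.465 > 0.3311 → include.
Rate on top 3: 0.3373. grasshoppers: 0.393 > 0.3373 → include.
Optimal diet: caterpillars, ants, termites, grasshoppers — 4 of 4 types.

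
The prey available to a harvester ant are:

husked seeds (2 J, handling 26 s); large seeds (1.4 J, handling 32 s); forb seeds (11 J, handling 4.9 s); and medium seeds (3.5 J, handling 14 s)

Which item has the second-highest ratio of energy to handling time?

In descending order of E/h:
forb seeds: 11/4.9 = 2.24 J/s
medium seeds: 3.5/14 = 0.25 J/s
husked seeds: 2/26 = 0.0769 J/s
large seeds: 1.4/32 = 0.0437 J/s

medium seeds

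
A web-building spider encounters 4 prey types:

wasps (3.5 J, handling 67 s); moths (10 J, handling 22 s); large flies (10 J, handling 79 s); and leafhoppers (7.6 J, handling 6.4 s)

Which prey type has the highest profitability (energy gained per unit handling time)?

leafhoppers

In descending order of E/h:
leafhoppers: 7.6/6.4 = 1.19 J/s
moths: 10/22 = 0.455 J/s
large flies: 10/79 = 0.127 J/s
wasps: 3.5/67 = 0.0522 J/s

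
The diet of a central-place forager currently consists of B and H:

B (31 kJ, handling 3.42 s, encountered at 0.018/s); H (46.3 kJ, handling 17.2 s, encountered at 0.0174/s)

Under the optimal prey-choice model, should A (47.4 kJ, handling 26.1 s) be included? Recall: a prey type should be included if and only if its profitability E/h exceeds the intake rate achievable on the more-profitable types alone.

Yes

On B and H alone, R = ΣλE/(1+Σλh) = 1.364/1.361 = 1.002 kJ/s.
Profitability of A: 47.4/26.1 = 1.816 kJ/s.
1.816 > 1.002, so adding A raises the average — include it.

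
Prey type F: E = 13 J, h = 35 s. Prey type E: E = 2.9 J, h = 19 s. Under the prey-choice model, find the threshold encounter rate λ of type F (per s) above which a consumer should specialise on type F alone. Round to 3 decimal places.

0.020 per s

Drop type E once their profitability E₂/h₂ falls below the rate achievable on type F alone: E₂/h₂ = λE₁/(1 + λh₁).
Solve for λ: λE₁h₂ = E₂(1 + λh₁) → λ(E₁h₂ − E₂h₁) = E₂ → λ = E₂/(E₁h₂ − E₂h₁).
λ = 2.9/(13×19 − 2.9×35) = 2.9/145.5 = 0.01993 per s.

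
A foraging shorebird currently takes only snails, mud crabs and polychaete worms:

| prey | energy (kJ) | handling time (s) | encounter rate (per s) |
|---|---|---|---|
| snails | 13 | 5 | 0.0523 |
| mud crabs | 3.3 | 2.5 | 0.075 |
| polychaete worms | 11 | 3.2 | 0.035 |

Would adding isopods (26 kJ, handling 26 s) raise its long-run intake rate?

On snails, mud crabs and polychaete worms alone, R = ΣλE/(1+Σλh) = 1.312/1.561 = 0.8407 kJ/s.
Profitability of isopods: 26/26 = 1 kJ/s.
Since 1 > R, including isopods increases the long-run rate.

Yes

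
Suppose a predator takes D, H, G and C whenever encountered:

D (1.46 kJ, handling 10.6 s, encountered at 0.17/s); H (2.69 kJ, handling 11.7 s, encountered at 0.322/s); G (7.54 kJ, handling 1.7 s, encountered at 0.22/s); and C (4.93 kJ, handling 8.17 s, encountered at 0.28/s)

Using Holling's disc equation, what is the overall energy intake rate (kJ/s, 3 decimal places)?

0.450 kJ/s

R = (0.17×1.46 + 0.322×2.69 + 0.22×7.54 + 0.28×4.93) / (1 + 0.17×10.6 + 0.322×11.7 + 0.22×1.7 + 0.28×8.17) = 4.154/9.231 = 0.45 kJ/s.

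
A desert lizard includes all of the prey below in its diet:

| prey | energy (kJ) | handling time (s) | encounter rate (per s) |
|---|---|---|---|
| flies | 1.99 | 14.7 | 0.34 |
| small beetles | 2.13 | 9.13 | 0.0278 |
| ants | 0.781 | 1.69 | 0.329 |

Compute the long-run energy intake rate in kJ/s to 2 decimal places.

Energy encountered per unit search time: 0.34×1.99 + 0.0278×2.13 + 0.329×0.781 = 0.9928 kJ/s.
Handling time per unit search time: 0.34×14.7 + 0.0278×9.13 + 0.329×1.69 = 5.808.
Rate = 0.9928/(1 + 5.808) = 0.1458 kJ/s.

0.15 kJ/s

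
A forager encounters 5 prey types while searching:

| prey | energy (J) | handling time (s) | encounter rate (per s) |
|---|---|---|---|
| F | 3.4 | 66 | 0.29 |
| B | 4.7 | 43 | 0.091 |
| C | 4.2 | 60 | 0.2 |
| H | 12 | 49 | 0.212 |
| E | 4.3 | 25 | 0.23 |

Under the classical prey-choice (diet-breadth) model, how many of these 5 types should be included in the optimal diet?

Rank by E/h (J/s): H 0.245, E 0.172, B 0.109, C 0.07, F 0.0515. Include each in turn until the next type's E/h falls below the running intake rate.
Rate on top 1: 0.2234. E: 0.172 < 0.2234 → exclude; stop.
Optimal diet: H — 1 of 5 types.

1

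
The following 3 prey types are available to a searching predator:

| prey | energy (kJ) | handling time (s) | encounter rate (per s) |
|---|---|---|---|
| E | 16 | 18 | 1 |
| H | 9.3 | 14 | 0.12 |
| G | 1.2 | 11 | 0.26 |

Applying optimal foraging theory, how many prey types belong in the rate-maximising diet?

1

Profitabilities (E/h, kJ/s): E 0.889, H 0.664, G 0.109. Add prey in this order while the next type's profitability exceeds the intake rate on those already taken.
Rate on top 1: 0.8421. H: 0.664 < 0.8421 → exclude; stop.
Optimal diet: E — 1 of 3 types.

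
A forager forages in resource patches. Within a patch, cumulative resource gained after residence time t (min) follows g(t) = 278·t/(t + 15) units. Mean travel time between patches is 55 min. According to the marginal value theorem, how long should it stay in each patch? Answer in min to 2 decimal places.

28.72 min

Optimal t* satisfies g'(t*) = g(t*)/(T + t*).
g'(t) = 278·15/(t + 15)². Setting 278·15/(t+15)² = 278t/[(t+15)(55+t)] gives 15(55+t) = t(t+15), so t² = 15×55 = 825.
t* = √825 = 28.72 min.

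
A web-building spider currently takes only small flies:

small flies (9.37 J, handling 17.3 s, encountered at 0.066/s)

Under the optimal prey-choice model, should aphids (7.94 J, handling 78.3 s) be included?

Intake rate on the current diet: R = (0.066×9.37) / (1 + 0.066×17.3) = 0.6184/2.142 = 0.2887 J/s.
aphids: E/h = 7.94/78.3 = 0.1014 J/s.
0.1014 < 0.2887, so adding aphids would lower the average — exclude it.

No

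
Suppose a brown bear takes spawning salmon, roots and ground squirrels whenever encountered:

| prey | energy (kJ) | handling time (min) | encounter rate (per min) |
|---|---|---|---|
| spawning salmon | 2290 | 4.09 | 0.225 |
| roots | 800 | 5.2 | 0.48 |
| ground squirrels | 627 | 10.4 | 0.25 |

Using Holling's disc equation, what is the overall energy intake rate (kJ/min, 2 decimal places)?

150.51 kJ/min

Energy encountered per unit search time: 0.225×2290 + 0.48×800 + 0.25×627 = 1056 kJ/min.
Handling time per unit search time: 0.225×4.09 + 0.48×5.2 + 0.25×10.4 = 6.016.
Rate = 1056/(1 + 6.016) = 150.5 kJ/min.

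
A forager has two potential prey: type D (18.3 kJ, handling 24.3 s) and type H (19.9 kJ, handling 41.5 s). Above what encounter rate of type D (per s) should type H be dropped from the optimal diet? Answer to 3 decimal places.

0.072 per s

Drop type H once their profitability E₂/h₂ falls below the rate achievable on type D alone: E₂/h₂ = λE₁/(1 + λh₁).
Solve for λ: λE₁h₂ = E₂(1 + λh₁) → λ(E₁h₂ − E₂h₁) = E₂ → λ = E₂/(E₁h₂ − E₂h₁).
λ = 19.9/(18.3×41.5 − 19.9×24.3) = 19.9/275.9 = 0.07213 per s.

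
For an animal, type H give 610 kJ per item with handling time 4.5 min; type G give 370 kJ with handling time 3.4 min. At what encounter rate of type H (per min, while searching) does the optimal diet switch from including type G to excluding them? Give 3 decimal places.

0.905 per min

Drop type G once their profitability E₂/h₂ falls below the rate achievable on type H alone: E₂/h₂ = λE₁/(1 + λh₁).
Solve for λ: λE₁h₂ = E₂(1 + λh₁) → λ(E₁h₂ − E₂h₁) = E₂ → λ = E₂/(E₁h₂ − E₂h₁).
λ = 370/(610×3.4 − 370×4.5) = 370/409 = 0.9046 per min.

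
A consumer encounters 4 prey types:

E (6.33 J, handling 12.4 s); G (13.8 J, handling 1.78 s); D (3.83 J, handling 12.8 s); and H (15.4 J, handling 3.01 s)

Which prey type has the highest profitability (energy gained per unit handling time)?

G

In descending order of E/h:
G: 13.8/1.78 = 7.75 J/s
H: 15.4/3.01 = 5.12 J/s
E: 6.33/12.4 = 0.51 J/s
D: 3.83/12.8 = 0.299 J/s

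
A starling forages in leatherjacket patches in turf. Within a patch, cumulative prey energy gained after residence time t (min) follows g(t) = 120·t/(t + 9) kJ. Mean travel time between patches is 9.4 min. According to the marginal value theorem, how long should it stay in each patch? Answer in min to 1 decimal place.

Optimal t* satisfies g'(t*) = g(t*)/(T + t*).
g'(t) = 120·9/(t + 9)². Setting 120·9/(t+9)² = 120t/[(t+9)(9.4+t)] gives 9(9.4+t) = t(t+9), so t² = 9×9.4 = 84.6.
t* = √84.6 = 9.198 min.

9.2 min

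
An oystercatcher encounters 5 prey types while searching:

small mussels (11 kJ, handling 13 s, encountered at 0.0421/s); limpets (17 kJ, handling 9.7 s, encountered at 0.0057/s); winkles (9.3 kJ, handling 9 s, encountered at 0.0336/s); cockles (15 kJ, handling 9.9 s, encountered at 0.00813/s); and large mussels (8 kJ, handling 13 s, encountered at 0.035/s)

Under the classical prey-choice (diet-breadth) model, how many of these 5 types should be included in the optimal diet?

5

Rank by E/h (kJ/s): limpets 1.75, cockles 1.52, winkles 1.03, small mussels 0.846, large mussels 0.615. Include each in turn until the next type's E/h falls below the running intake rate.
Rate on top 1: 0.09182. cockles: 1.52 > 0.09182 → include.
Rate on top 2: 0.1927. winkles: 1.03 > 0.1927 → include.
Rate on top 3: 0.3694. small mussels: 0.846 > 0.3694 → include.
Rate on top 4: 0.5009. large mussels: 0.615 > 0.5009 → include.
Optimal diet: limpets, cockles, winkles, small mussels, large mussels — 5 of 5 types.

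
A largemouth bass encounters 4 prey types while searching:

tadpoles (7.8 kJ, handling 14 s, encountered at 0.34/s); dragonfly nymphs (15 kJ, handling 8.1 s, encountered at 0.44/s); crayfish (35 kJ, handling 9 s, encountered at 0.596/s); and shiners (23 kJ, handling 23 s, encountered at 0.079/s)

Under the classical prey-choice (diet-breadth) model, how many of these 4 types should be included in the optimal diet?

E/h in descending order: crayfish 3.89, dragonfly nymphs 1.85, shiners 1, tadpoles 0.557 kJ/s. The optimal diet is the largest prefix of this list for which every included type satisfies E_i/h_i > R on the types above it.
Rate on top 1: 3.278. dragonfly nymphs: 1.85 < 3.278 → exclude; stop.
Optimal diet: crayfish — 1 of 4 types.

1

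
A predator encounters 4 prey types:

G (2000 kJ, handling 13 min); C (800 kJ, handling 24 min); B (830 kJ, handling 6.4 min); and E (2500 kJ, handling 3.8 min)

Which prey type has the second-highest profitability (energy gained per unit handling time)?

G

In descending order of E/h:
E: 2500/3.8 = 658 kJ/min
G: 2000/13 = 154 kJ/min
B: 830/6.4 = 130 kJ/min
C: 800/24 = 33.3 kJ/min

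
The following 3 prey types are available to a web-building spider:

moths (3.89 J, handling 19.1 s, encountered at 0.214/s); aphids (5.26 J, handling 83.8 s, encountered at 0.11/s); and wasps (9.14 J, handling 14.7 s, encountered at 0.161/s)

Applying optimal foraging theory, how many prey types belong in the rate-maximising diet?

E/h in descending order: wasps 0.622, moths 0.204, aphids 0.0628 J/s. The optimal diet is the largest prefix of this list for which every included type satisfies E_i/h_i > R on the types above it.
Rate on top 1: 0.4371. moths: 0.204 < 0.4371 → exclude; stop.
Optimal diet: wasps — 1 of 3 types.

1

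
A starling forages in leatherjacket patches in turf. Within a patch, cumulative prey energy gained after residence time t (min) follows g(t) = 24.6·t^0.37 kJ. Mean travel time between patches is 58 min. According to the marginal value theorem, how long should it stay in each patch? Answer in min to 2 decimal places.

Maximise g(t)/(T+t): set derivative to zero → g'(t)(T+t) = g(t).
g'(t) = 0.37·24.6·t^-0.63. Setting 0.37·24.6·t^-0.63 = 24.6·t^0.37/(58+t) gives 0.37(58+t) = t, so 0.63·t = 0.37×58.
t* = 0.37×58/0.63 = 34.06 min.

34.06 min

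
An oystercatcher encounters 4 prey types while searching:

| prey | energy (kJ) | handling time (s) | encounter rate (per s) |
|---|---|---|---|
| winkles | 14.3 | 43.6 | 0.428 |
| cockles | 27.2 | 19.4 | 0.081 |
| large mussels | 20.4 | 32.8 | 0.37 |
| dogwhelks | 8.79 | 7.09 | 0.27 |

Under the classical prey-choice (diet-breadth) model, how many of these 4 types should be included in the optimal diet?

2

Profitabilities (E/h, kJ/s): cockles 1.4, dogwhelks 1.24, large mussels 0.622, winkles 0.328. Add prey in this order while the next type's profitability exceeds the intake rate on those already taken.
Rate on top 1: 0.8568. dogwhelks: 1.24 > 0.8568 → include.
Rate on top 2: 1.02. large mussels: 0.622 < 1.02 → exclude; stop.
Optimal diet: cockles, dogwhelks — 2 of 4 types.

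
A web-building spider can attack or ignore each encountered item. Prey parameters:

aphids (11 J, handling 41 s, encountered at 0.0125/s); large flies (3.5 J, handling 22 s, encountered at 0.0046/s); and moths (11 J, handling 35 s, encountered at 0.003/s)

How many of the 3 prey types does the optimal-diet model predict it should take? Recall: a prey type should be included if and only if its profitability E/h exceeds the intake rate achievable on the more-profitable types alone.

3

E/h in descending order: moths 0.314, aphids 0.268, large flies 0.159 J/s. The optimal diet is the largest prefix of this list for which every included type satisfies E_i/h_i > R on the types above it.
Rate on top 1: 0.02986. aphids: 0.268 > 0.02986 → include.
Rate on top 2: 0.1054. large flies: 0.159 > 0.1054 → include.
Optimal diet: moths, aphids, large flies — 3 of 3 types.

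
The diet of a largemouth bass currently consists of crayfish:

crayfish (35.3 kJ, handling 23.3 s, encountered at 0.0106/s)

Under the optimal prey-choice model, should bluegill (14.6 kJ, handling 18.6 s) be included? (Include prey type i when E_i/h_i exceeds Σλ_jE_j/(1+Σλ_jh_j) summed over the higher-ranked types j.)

Current rate: (0.0106×35.3)/(1 + 0.0106×23.3) = 0.3001 kJ/s.
bluegill: E/h = 14.6/18.6 = 0.7849 kJ/s.
0.7849 > 0.3001, so adding bluegill raises the average — include it.

Yes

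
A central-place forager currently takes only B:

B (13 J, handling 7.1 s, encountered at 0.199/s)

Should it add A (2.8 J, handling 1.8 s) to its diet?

Intake rate on the current diet: R = (0.199×13) / (1 + 0.199×7.1) = 2.587/2.413 = 1.072 J/s.
Profitability of A: 2.8/1.8 = 1.556 J/s.
1.556 > 1.072, so adding A raises the average — include it.

Yes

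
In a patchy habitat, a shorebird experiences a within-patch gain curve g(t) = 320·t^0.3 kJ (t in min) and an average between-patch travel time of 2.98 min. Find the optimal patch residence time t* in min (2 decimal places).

By the marginal value theorem, leave when the instantaneous gain rate g'(t) equals the habitat-wide average g(t)/(T + t).
g'(t) = 0.3·320·t^-0.7. Setting 0.3·320·t^-0.7 = 320·t^0.3/(2.98+t) gives 0.3(2.98+t) = t, so 0.70·t = 0.3×2.98.
t* = 0.3×2.98/0.70 = 1.277 min.

1.28 min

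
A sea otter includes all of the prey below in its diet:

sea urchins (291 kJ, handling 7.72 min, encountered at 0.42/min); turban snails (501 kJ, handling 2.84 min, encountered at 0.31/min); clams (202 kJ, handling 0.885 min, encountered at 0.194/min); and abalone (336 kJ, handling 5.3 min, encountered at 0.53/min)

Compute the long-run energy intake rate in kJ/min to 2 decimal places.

61.06 kJ/min

R = Σλ_iE_i / (1 + Σλ_ih_i)
Numerator: 0.42×291 + 0.31×501 + 0.194×202 + 0.53×336 = 494.8
Denominator: 1 + 0.42×7.72 + 0.31×2.84 + 0.194×0.885 + 0.53×5.3 = 8.103
R = 494.8/8.103 = 61.06 kJ/min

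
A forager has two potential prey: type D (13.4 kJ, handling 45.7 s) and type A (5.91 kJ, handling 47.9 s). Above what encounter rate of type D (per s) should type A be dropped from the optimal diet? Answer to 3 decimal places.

The zero-one rule: include type A iff E₂/h₂ > λE₁/(1+λh₁). Equality gives the switch point.
λE₁h₂ = E₂ + λE₂h₁ ⇒ λ = E₂/(E₁h₂ − E₂h₁) = 5.91/(641.9 − 270.1) = 0.0159 per s.

0.016 per s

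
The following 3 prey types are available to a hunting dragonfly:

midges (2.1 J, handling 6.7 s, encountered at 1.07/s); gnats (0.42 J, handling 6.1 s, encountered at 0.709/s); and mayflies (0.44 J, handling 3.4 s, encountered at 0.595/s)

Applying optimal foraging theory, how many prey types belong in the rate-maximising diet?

Rank by E/h (J/s): midges 0.313, mayflies 0.129, gnats 0.0689. Include each in turn until the next type's E/h falls below the running intake rate.
Rate on top 1: 0.2751. mayflies: 0.129 < 0.2751 → exclude; stop.
Optimal diet: midges — 1 of 3 types.

1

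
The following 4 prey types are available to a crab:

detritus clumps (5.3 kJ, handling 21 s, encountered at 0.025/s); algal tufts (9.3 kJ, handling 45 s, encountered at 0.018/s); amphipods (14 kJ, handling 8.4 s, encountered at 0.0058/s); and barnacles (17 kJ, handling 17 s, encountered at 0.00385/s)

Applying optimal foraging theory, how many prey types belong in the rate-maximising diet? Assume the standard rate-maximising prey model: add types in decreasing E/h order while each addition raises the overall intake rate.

4

Rank by E/h (kJ/s): amphipods 1.67, barnacles 1, detritus clumps 0.252, algal tufts 0.207. Include each in turn until the next type's E/h falls below the running intake rate.
Rate on top 1: 0.07743. barnacles: 1 > 0.07743 → include.
Rate on top 2: 0.1316. detritus clumps: 0.252 > 0.1316 → include.
Rate on top 3: 0.1703. algal tufts: 0.207 > 0.1703 → include.
Optimal diet: amphipods, barnacles, detritus clumps, algal tufts — 4 of 4 types.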